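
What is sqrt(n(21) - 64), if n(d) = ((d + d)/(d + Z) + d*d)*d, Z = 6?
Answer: sqrt(83067)/3 ≈ 96.071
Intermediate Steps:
n(d) = d*(d**2 + 2*d/(6 + d)) (n(d) = ((d + d)/(d + 6) + d*d)*d = ((2*d)/(6 + d) + d**2)*d = (2*d/(6 + d) + d**2)*d = (d**2 + 2*d/(6 + d))*d = d*(d**2 + 2*d/(6 + d)))
sqrt(n(21) - 64) = sqrt(21**2*(2 + 21**2 + 6*21)/(6 + 21) - 64) = sqrt(441*(2 + 441 + 126)/27 - 64) = sqrt(441*(1/27)*569 - 64) = sqrt(27881/3 - 64) = sqrt(27689/3) = sqrt(83067)/3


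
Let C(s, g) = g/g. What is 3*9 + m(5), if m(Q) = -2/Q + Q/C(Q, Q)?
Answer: 158/5 ≈ 31.600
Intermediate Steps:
C(s, g) = 1
m(Q) = Q - 2/Q (m(Q) = -2/Q + Q/1 = -2/Q + Q*1 = -2/Q + Q = Q - 2/Q)
3*9 + m(5) = 3*9 + (5 - 2/5) = 27 + (5 - 2*⅕) = 27 + (5 - ⅖) = 27 + 23/5 = 158/5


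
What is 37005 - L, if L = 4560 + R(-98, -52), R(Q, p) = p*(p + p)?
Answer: 27037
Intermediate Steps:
R(Q, p) = 2*p² (R(Q, p) = p*(2*p) = 2*p²)
L = 9968 (L = 4560 + 2*(-52)² = 4560 + 2*2704 = 4560 + 5408 = 9968)
37005 - L = 37005 - 1*9968 = 37005 - 9968 = 27037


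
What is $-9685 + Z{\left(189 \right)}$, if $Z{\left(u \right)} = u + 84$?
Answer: $-9412$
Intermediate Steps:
$Z{\left(u \right)} = 84 + u$
$-9685 + Z{\left(189 \right)} = -9685 + \left(84 + 189\right) = -9685 + 273 = -9412$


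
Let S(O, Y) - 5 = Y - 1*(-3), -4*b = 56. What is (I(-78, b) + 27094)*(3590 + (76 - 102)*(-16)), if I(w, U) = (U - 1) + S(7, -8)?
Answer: 108478474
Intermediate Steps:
b = -14 (b = -¼*56 = -14)
S(O, Y) = 8 + Y (S(O, Y) = 5 + (Y - 1*(-3)) = 5 + (Y + 3) = 5 + (3 + Y) = 8 + Y)
I(w, U) = -1 + U (I(w, U) = (U - 1) + (8 - 8) = (-1 + U) + 0 = -1 + U)
(I(-78, b) + 27094)*(3590 + (76 - 102)*(-16)) = ((-1 - 14) + 27094)*(3590 + (76 - 102)*(-16)) = (-15 + 27094)*(3590 - 26*(-16)) = 27079*(3590 + 416) = 27079*4006 = 108478474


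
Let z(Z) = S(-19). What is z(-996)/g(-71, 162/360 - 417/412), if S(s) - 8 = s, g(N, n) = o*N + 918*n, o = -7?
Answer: 5665/9806 ≈ 0.57771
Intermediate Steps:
g(N, n) = -7*N + 918*n
S(s) = 8 + s
z(Z) = -11 (z(Z) = 8 - 19 = -11)
z(-996)/g(-71, 162/360 - 417/412) = -11/(-7*(-71) + 918*(162/360 - 417/412)) = -11/(497 + 918*(162*(1/360) - 417*1/412)) = -11/(497 + 918*(9/20 - 417/412)) = -11/(497 + 918*(-579/1030)) = -11/(497 - 265761/515) = -11/(-9806/515) = -11*(-515/9806) = 5665/9806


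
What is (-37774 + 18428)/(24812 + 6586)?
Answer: -9673/15699 ≈ -0.61615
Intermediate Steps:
(-37774 + 18428)/(24812 + 6586) = -19346/31398 = -19346*1/31398 = -9673/15699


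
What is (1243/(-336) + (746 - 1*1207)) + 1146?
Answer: 228917/336 ≈ 681.30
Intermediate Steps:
(1243/(-336) + (746 - 1*1207)) + 1146 = (1243*(-1/336) + (746 - 1207)) + 1146 = (-1243/336 - 461) + 1146 = -156139/336 + 1146 = 228917/336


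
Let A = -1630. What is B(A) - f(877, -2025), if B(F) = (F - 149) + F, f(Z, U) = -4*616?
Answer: -945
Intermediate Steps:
f(Z, U) = -2464
B(F) = -149 + 2*F (B(F) = (-149 + F) + F = -149 + 2*F)
B(A) - f(877, -2025) = (-149 + 2*(-1630)) - 1*(-2464) = (-149 - 3260) + 2464 = -3409 + 2464 = -945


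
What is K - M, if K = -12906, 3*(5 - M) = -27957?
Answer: -22230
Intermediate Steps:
M = 9324 (M = 5 - ⅓*(-27957) = 5 + 9319 = 9324)
K - M = -12906 - 1*9324 = -12906 - 9324 = -22230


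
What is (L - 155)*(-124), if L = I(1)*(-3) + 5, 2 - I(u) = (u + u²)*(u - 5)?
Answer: 22320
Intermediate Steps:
I(u) = 2 - (-5 + u)*(u + u²) (I(u) = 2 - (u + u²)*(u - 5) = 2 - (u + u²)*(-5 + u) = 2 - (-5 + u)*(u + u²))
L = -25 (L = (2 - 1*1³ + 4*1² + 5*1)*(-3) + 5 = (2 - 1*1 + 4*1 + 5)*(-3) + 5 = (2 - 1 + 4 + 5)*(-3) + 5 = 10*(-3) + 5 = -30 + 5 = -25)
(L - 155)*(-124) = (-25 - 155)*(-124) = -180*(-124) = 22320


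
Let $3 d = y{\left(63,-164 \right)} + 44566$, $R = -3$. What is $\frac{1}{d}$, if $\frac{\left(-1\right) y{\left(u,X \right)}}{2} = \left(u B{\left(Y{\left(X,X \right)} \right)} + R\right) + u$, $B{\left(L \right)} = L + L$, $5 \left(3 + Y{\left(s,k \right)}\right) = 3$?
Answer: $\frac{15}{225254} \approx 6.6592 \cdot 10^{-5}$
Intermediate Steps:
$Y{\left(s,k \right)} = - \frac{12}{5}$ ($Y{\left(s,k \right)} = -3 + \frac{1}{5} \cdot 3 = -3 + \frac{3}{5} = - \frac{12}{5}$)
$B{\left(L \right)} = 2 L$
$y{\left(u,X \right)} = 6 + \frac{38 u}{5}$ ($y{\left(u,X \right)} = - 2 \left(\left(u 2 \left(- \frac{12}{5}\right) - 3\right) + u\right) = - 2 \left(\left(u \left(- \frac{24}{5}\right) - 3\right) + u\right) = - 2 \left(\left(- \frac{24 u}{5} - 3\right) + u\right) = - 2 \left(\left(-3 - \frac{24 u}{5}\right) + u\right) = - 2 \left(-3 - \frac{19 u}{5}\right) = 6 + \frac{38 u}{5}$)
$d = \frac{225254}{15}$ ($d = \frac{\left(6 + \frac{38}{5} \cdot 63\right) + 44566}{3} = \frac{\left(6 + \frac{2394}{5}\right) + 44566}{3} = \frac{\frac{2424}{5} + 44566}{3} = \frac{1}{3} \cdot \frac{225254}{5} = \frac{225254}{15} \approx 15017.0$)
$\frac{1}{d} = \frac{1}{\frac{225254}{15}} = \frac{15}{225254}$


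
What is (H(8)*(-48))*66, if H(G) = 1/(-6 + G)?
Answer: -1584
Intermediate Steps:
(H(8)*(-48))*66 = (-48/(-6 + 8))*66 = (-48/2)*66 = ((½)*(-48))*66 = -24*66 = -1584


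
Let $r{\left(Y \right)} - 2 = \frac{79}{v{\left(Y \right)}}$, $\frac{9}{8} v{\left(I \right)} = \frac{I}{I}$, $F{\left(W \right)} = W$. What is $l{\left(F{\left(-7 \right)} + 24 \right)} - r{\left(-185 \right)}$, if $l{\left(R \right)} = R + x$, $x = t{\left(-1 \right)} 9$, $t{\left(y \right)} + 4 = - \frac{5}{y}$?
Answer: $- \frac{519}{8} \approx -64.875$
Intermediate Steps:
$t{\left(y \right)} = -4 - \frac{5}{y}$
$v{\left(I \right)} = \frac{8}{9}$ ($v{\left(I \right)} = \frac{8 \frac{I}{I}}{9} = \frac{8}{9} \cdot 1 = \frac{8}{9}$)
$x = 9$ ($x = \left(-4 - \frac{5}{-1}\right) 9 = \left(-4 - -5\right) 9 = \left(-4 + 5\right) 9 = 1 \cdot 9 = 9$)
$l{\left(R \right)} = 9 + R$ ($l{\left(R \right)} = R + 9 = 9 + R$)
$r{\left(Y \right)} = \frac{727}{8}$ ($r{\left(Y \right)} = 2 + \frac{79}{\frac{8}{9}} = 2 + 79 \cdot \frac{9}{8} = 2 + \frac{711}{8} = \frac{727}{8}$)
$l{\left(F{\left(-7 \right)} + 24 \right)} - r{\left(-185 \right)} = \left(9 + \left(-7 + 24\right)\right) - \frac{727}{8} = \left(9 + 17\right) - \frac{727}{8} = 26 - \frac{727}{8} = - \frac{519}{8}$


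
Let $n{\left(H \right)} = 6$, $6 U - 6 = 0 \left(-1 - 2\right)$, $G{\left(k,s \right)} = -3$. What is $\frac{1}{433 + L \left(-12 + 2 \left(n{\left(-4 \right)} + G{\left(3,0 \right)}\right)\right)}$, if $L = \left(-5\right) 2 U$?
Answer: $\frac{1}{493} \approx 0.0020284$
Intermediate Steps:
$U = 1$ ($U = 1 + \frac{0 \left(-1 - 2\right)}{6} = 1 + \frac{0 \left(-3\right)}{6} = 1 + \frac{1}{6} \cdot 0 = 1 + 0 = 1$)
$L = -10$ ($L = \left(-5\right) 2 \cdot 1 = \left(-10\right) 1 = -10$)
$\frac{1}{433 + L \left(-12 + 2 \left(n{\left(-4 \right)} + G{\left(3,0 \right)}\right)\right)} = \frac{1}{433 - 10 \left(-12 + 2 \left(6 - 3\right)\right)} = \frac{1}{433 - 10 \left(-12 + 2 \cdot 3\right)} = \frac{1}{433 - 10 \left(-12 + 6\right)} = \frac{1}{433 - -60} = \frac{1}{433 + 60} = \frac{1}{493}$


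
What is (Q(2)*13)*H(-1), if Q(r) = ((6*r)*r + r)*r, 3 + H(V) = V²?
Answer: -1352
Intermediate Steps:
H(V) = -3 + V²
Q(r) = r*(r + 6*r²) (Q(r) = (6*r² + r)*r = (r + 6*r²)*r = r*(r + 6*r²))
(Q(2)*13)*H(-1) = ((2²*(1 + 6*2))*13)*(-3 + (-1)²) = ((4*(1 + 12))*13)*(-3 + 1) = ((4*13)*13)*(-2) = (52*13)*(-2) = 676*(-2) = -1352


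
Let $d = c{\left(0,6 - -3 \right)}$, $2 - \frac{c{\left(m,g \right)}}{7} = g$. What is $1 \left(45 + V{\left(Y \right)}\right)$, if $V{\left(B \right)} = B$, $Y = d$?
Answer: $-4$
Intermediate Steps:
$c{\left(m,g \right)} = 14 - 7 g$
$d = -49$ ($d = 14 - 7 \left(6 - -3\right) = 14 - 7 \left(6 + 3\right) = 14 - 63 = -49$)
$Y = -49$
$1 \left(45 + V{\left(Y \right)}\right) = 1 \left(45 - 49\right) = 1 \left(-4\right) = -4$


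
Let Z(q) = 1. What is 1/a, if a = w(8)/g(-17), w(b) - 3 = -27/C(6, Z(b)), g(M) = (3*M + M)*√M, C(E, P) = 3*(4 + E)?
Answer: -680*I*√17/21 ≈ -133.51*I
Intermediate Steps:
C(E, P) = 12 + 3*E
g(M) = 4*M^(3/2) (g(M) = (4*M)*√M = 4*M^(3/2))
w(b) = 21/10 (w(b) = 3 - 27/(12 + 3*6) = 3 - 27/(12 + 18) = 3 - 27/30 = 3 - 27*1/30 = 3 - 9/10 = 21/10)
a = 21*I*√17/11560 (a = 21/(10*((4*(-17)^(3/2)))) = 21/(10*((4*(-17*I*√17)))) = 21/(10*((-68*I*√17))) = 21*(I*√17/1156)/10 = 21*I*√17/11560 ≈ 0.0074901*I)
1/a = 1/(21*I*√17/11560) = -680*I*√17/21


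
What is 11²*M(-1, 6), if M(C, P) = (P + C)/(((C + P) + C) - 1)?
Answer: 605/3 ≈ 201.67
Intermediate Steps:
M(C, P) = (C + P)/(-1 + P + 2*C) (M(C, P) = (C + P)/((P + 2*C) - 1) = (C + P)/(-1 + P + 2*C))
11²*M(-1, 6) = 11²*((-1 + 6)/(-1 + 6 + 2*(-1))) = 121*(5/(-1 + 6 - 2)) = 121*(5/3) = 605/3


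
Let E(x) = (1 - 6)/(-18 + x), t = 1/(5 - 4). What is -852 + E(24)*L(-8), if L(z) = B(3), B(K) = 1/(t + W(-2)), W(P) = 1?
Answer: -10229/12 ≈ -852.42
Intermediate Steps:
t = 1 (t = 1/1 = 1)
E(x) = -5/(-18 + x)
B(K) = 1/2 (B(K) = 1/(1 + 1) = 1/2)
L(z) = 1/2
-852 + E(24)*L(-8) = -852 - 5/(-18 + 24)*(1/2) = -852 - 5/6*(1/2) = -852 - 5*1/6*(1/2) = -852 - 5/6*1/2 = -852 - 5/12 = -10229/12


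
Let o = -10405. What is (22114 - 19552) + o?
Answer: -7843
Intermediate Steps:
(22114 - 19552) + o = (22114 - 19552) - 10405 = 2562 - 10405 = -7843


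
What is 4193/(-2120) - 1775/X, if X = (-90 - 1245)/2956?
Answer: 2223566069/566040 ≈ 3928.3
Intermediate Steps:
X = -1335/2956 (X = -1335*1/2956 = -1335/2956 ≈ -0.45162)
4193/(-2120) - 1775/X = 4193/(-2120) - 1775/(-1335/2956) = 4193*(-1/2120) - 1775*(-2956/1335) = -4193/2120 + 1049380/267 = 2223566069/566040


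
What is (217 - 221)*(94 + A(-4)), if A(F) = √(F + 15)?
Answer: -376 - 4*√11 ≈ -389.27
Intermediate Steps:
A(F) = √(15 + F)
(217 - 221)*(94 + A(-4)) = (217 - 221)*(94 + √(15 - 4)) = -4*(94 + √11) = -376 - 4*√11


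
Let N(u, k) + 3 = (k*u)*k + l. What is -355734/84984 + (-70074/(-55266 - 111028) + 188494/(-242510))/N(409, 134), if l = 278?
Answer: -258238277356282325963/61692504817633237980 ≈ -4.1859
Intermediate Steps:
N(u, k) = 275 + u*k² (N(u, k) = -3 + ((k*u)*k + 278) = -3 + (u*k² + 278) = -3 + (278 + u*k²) = 275 + u*k²)
-355734/84984 + (-70074/(-55266 - 111028) + 188494/(-242510))/N(409, 134) = -355734/84984 + (-70074/(-55266 - 111028) + 188494/(-242510))/(275 + 409*134²) = -355734*1/84984 + (-70074/(-166294) + 188494*(-1/242510))/(275 + 409*17956) = -59289/14164 + (-70074*(-1/166294) - 94247/121255)/(275 + 7344004) = -59289/14164 + (2061/4891 - 94247/121255)/7344279 = -59289/14164 - 211055522/593058205*1/7344279 = -59289/14164 - 211055522/4355584920759195 = -258238277356282325963/61692504817633237980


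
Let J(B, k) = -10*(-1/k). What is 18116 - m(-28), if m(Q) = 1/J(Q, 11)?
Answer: 181149/10 ≈ 18115.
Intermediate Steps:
J(B, k) = 10/k (J(B, k) = -(-10)/k = 10/k)
m(Q) = 11/10 (m(Q) = 1/(10/11) = 11/10)
18116 - m(-28) = 18116 - 1*11/10 = 18116 - 11/10 = 181149/10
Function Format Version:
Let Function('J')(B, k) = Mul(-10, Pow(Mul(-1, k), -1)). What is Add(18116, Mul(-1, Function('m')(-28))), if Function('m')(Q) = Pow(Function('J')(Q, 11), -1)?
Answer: Rational(181149, 10) ≈ 18115.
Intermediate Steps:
Function('J')(B, k) = Mul(10, Pow(k, -1)) (Function('J')(B, k) = Mul(-10, Mul(-1, Pow(k, -1))) = Mul(10, Pow(k, -1)))
Function('m')(Q) = Rational(11, 10) (Function('m')(Q) = Pow(Mul(10, Pow(11, -1)), -1) = Pow(Mul(10, Rational(1, 11)), -1) = Pow(Rational(10, 11), -1) = Rational(11, 10))
Add(18116, Mul(-1, Function('m')(-28))) = Add(18116, Mul(-1, Rational(11, 10))) = Add(18116, Rational(-11, 10)) = Rational(181149, 10)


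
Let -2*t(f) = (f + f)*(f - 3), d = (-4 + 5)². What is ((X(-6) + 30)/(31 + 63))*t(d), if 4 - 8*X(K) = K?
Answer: 125/188 ≈ 0.66489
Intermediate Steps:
X(K) = ½ - K/8
d = 1 (d = 1² = 1)
t(f) = -f*(-3 + f) (t(f) = -(f + f)*(f - 3)/2 = -2*f*(-3 + f)/2 = -f*(-3 + f))
((X(-6) + 30)/(31 + 63))*t(d) = (((½ - ⅛*(-6)) + 30)/(31 + 63))*(1*(3 - 1*1)) = (((½ + ¾) + 30)/94)*(1*(3 - 1)) = ((5/4 + 30)*(1/94))*(1*2) = ((125/4)*(1/94))*2 = (125/376)*2 = 125/188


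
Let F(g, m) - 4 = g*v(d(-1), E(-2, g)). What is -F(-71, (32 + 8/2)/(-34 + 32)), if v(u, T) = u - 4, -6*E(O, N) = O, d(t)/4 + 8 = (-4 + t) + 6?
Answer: -2276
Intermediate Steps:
d(t) = -24 + 4*t (d(t) = -32 + 4*((-4 + t) + 6) = -32 + 4*(2 + t) = -32 + (8 + 4*t) = -24 + 4*t)
E(O, N) = -O/6
v(u, T) = -4 + u
F(g, m) = 4 - 32*g (F(g, m) = 4 + g*(-4 + (-24 + 4*(-1))) = 4 + g*(-4 + (-24 - 4)) = 4 + g*(-4 - 28) = 4 + g*(-32) = 4 - 32*g)
-F(-71, (32 + 8/2)/(-34 + 32)) = -(4 - 32*(-71)) = -(4 + 2272) = -1*2276 = -2276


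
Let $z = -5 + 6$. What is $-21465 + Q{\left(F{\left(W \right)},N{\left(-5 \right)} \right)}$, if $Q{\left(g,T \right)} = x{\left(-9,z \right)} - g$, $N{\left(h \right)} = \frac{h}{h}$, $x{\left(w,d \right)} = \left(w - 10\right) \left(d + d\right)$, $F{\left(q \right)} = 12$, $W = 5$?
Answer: $-21515$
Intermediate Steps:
$z = 1$
$x{\left(w,d \right)} = 2 d \left(-10 + w\right)$ ($x{\left(w,d \right)} = \left(-10 + w\right) 2 d = 2 d \left(-10 + w\right)$)
$N{\left(h \right)} = 1$
$Q{\left(g,T \right)} = -38 - g$ ($Q{\left(g,T \right)} = 2 \cdot 1 \left(-10 - 9\right) - g = 2 \cdot 1 \left(-19\right) - g = -38 - g$)
$-21465 + Q{\left(F{\left(W \right)},N{\left(-5 \right)} \right)} = -21465 - 50 = -21515$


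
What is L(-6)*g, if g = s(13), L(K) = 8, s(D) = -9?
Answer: -72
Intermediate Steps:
g = -9
L(-6)*g = 8*(-9) = -72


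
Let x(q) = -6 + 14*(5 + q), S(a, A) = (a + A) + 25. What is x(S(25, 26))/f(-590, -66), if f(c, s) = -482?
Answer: -564/241 ≈ -2.3402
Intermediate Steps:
S(a, A) = 25 + A + a (S(a, A) = (A + a) + 25 = 25 + A + a)
x(q) = 64 + 14*q (x(q) = -6 + (70 + 14*q) = 64 + 14*q)
x(S(25, 26))/f(-590, -66) = (64 + 14*(25 + 26 + 25))/(-482) = (64 + 14*76)*(-1/482) = (64 + 1064)*(-1/482) = 1128*(-1/482) = -564/241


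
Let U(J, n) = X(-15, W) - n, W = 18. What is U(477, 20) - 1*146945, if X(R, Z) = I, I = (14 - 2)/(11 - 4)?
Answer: -1028743/7 ≈ -1.4696e+5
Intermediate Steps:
I = 12/7 ≈ 1.7143
X(R, Z) = 12/7
U(J, n) = 12/7 - n
U(477, 20) - 1*146945 = (12/7 - 1*20) - 1*146945 = (12/7 - 20) - 146945 = -128/7 - 146945 = -1028743/7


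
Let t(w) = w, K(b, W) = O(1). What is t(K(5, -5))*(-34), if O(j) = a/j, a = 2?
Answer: -68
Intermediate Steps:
O(j) = 2/j
K(b, W) = 2 (K(b, W) = 2/1 = 2*1 = 2)
t(K(5, -5))*(-34) = 2*(-34) = -68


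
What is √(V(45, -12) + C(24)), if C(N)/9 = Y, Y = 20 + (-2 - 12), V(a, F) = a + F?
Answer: √87 ≈ 9.3274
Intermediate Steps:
V(a, F) = F + a
Y = 6 (Y = 20 - 14 = 6)
C(N) = 54 (C(N) = 9*6 = 54)
√(V(45, -12) + C(24)) = √((-12 + 45) + 54) = √(33 + 54) = √87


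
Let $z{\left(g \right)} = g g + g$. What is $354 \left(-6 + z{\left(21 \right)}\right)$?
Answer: $161424$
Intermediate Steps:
$z{\left(g \right)} = g + g^{2}$ ($z{\left(g \right)} = g^{2} + g = g + g^{2}$)
$354 \left(-6 + z{\left(21 \right)}\right) = 354 \left(-6 + 21 \left(1 + 21\right)\right) = 354 \left(-6 + 21 \cdot 22\right) = 354 \left(-6 + 462\right) = 354 \cdot 456 = 161424$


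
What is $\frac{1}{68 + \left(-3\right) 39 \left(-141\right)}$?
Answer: $\frac{1}{16565} \approx 6.0368 \cdot 10^{-5}$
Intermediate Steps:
$\frac{1}{68 + \left(-3\right) 39 \left(-141\right)} = \frac{1}{68 - -16497} = \frac{1}{68 + 16497} = \frac{1}{16565}$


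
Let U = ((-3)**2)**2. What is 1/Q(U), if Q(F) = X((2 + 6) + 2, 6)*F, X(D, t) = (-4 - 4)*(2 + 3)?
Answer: -1/3240 ≈ -0.00030864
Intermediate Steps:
X(D, t) = -40 (X(D, t) = -8*5 = -40)
U = 81 (U = 9**2 = 81)
Q(F) = -40*F
1/Q(U) = 1/(-40*81) = 1/(-3240) = -1/3240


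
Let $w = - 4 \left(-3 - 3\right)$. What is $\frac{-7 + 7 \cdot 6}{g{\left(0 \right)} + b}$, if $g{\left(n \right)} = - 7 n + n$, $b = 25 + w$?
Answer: $\frac{5}{7} \approx 0.71429$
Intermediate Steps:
$w = 24$ ($w = \left(-4\right) \left(-6\right) = 24$)
$b = 49$ ($b = 25 + 24 = 49$)
$g{\left(n \right)} = - 6 n$
$\frac{-7 + 7 \cdot 6}{g{\left(0 \right)} + b} = \frac{-7 + 7 \cdot 6}{\left(-6\right) 0 + 49} = \frac{-7 + 42}{0 + 49} = \frac{1}{49} \cdot 35 = \frac{5}{7}$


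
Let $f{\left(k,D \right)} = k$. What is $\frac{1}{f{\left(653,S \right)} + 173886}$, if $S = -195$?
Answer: $\frac{1}{174539} \approx 5.7294 \cdot 10^{-6}$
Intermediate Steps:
$\frac{1}{f{\left(653,S \right)} + 173886} = \frac{1}{653 + 173886} = \frac{1}{174539}$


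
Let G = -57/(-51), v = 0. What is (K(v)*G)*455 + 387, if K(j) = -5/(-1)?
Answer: 49804/17 ≈ 2929.6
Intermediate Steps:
G = 19/17 (G = -57*(-1/51) = 19/17 ≈ 1.1176)
K(j) = 5 (K(j) = -5*(-1) = 5)
(K(v)*G)*455 + 387 = (5*(19/17))*455 + 387 = (95/17)*455 + 387 = 43225/17 + 387 = 49804/17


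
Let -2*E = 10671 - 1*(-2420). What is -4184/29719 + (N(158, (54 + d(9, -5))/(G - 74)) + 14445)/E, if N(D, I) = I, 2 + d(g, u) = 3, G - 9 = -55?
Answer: -10959928939/4668617148 ≈ -2.3476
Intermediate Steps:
G = -46 (G = 9 - 55 = -46)
d(g, u) = 1 (d(g, u) = -2 + 3 = 1)
E = -13091/2 (E = -(10671 - 1*(-2420))/2 = -(10671 + 2420)/2 = -1/2*13091 = -13091/2 ≈ -6545.5)
-4184/29719 + (N(158, (54 + d(9, -5))/(G - 74)) + 14445)/E = -4184/29719 + ((54 + 1)/(-46 - 74) + 14445)/(-13091/2) = -4184*1/29719 + (55/(-120) + 14445)*(-2/13091) = -4184/29719 + (55*(-1/120) + 14445)*(-2/13091) = -4184/29719 + (-11/24 + 14445)*(-2/13091) = -4184/29719 + (346669/24)*(-2/13091) = -4184/29719 - 346669/157092 = -10959928939/4668617148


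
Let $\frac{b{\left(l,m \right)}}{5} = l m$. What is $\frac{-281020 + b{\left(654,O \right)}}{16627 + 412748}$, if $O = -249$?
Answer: $- \frac{8762}{3435} \approx -2.5508$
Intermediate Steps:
$b{\left(l,m \right)} = 5 l m$
$\frac{-281020 + b{\left(654,O \right)}}{16627 + 412748} = \frac{-281020 + 5 \cdot 654 \left(-249\right)}{16627 + 412748} = \frac{-281020 - 814230}{429375} = \left(-1095250\right) \frac{1}{429375} = - \frac{8762}{3435}$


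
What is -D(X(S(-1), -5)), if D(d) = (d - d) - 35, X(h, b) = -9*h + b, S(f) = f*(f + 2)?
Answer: 35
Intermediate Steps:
S(f) = f*(2 + f)
X(h, b) = b - 9*h
D(d) = -35 (D(d) = 0 - 35 = -35)
-D(X(S(-1), -5)) = -1*(-35) = 35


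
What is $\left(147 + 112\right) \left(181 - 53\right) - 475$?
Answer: $32677$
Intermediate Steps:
$\left(147 + 112\right) \left(181 - 53\right) - 475 = 259 \cdot 128 - 475 = 33152 - 475 = 32677$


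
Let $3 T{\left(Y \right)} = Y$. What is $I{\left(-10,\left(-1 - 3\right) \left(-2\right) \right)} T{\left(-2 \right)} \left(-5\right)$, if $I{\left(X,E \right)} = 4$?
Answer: $\frac{40}{3} \approx 13.333$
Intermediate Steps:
$T{\left(Y \right)} = \frac{Y}{3}$
$I{\left(-10,\left(-1 - 3\right) \left(-2\right) \right)} T{\left(-2 \right)} \left(-5\right) = 4 \cdot \frac{1}{3} \left(-2\right) \left(-5\right) = 4 \left(- \frac{2}{3}\right) \left(-5\right) = \left(- \frac{8}{3}\right) \left(-5\right) = \frac{40}{3}$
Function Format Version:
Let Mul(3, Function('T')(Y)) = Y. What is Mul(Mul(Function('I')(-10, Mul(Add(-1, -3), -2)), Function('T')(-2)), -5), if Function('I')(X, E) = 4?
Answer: Rational(40, 3) ≈ 13.333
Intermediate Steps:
Function('T')(Y) = Mul(Rational(1, 3), Y)
Mul(Mul(Function('I')(-10, Mul(Add(-1, -3), -2)), Function('T')(-2)), -5) = Mul(Mul(4, Mul(Rational(1, 3), -2)), -5) = Mul(Mul(4, Rational(-2, 3)), -5) = Mul(Rational(-8, 3), -5) = Rational(40, 3)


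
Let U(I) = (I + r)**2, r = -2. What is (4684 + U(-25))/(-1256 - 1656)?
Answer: -5413/2912 ≈ -1.8589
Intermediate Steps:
U(I) = (-2 + I)**2 (U(I) = (I - 2)**2 = (-2 + I)**2)
(4684 + U(-25))/(-1256 - 1656) = (4684 + (-2 - 25)**2)/(-1256 - 1656) = (4684 + (-27)**2)/(-2912) = (4684 + 729)*(-1/2912) = 5413*(-1/2912) = -5413/2912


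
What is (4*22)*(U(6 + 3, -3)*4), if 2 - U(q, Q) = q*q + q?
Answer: -30976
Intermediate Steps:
U(q, Q) = 2 - q - q² (U(q, Q) = 2 - (q*q + q) = 2 - (q² + q) = 2 - (q + q²) = 2 + (-q - q²) = 2 - q - q²)
(4*22)*(U(6 + 3, -3)*4) = (4*22)*((2 - (6 + 3) - (6 + 3)²)*4) = 88*((2 - 1*9 - 1*9²)*4) = 88*((2 - 9 - 1*81)*4) = 88*((2 - 9 - 81)*4) = 88*(-88*4) = 88*(-352) = -30976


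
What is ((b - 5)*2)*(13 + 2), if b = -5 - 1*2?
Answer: -360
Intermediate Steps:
b = -7 (b = -5 - 2 = -7)
((b - 5)*2)*(13 + 2) = ((-7 - 5)*2)*(13 + 2) = -12*2*15 = -24*15 = -360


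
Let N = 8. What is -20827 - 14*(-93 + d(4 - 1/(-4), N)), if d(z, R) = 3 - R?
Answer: -19455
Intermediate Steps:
-20827 - 14*(-93 + d(4 - 1/(-4), N)) = -20827 - 14*(-93 + (3 - 1*8)) = -20827 - 14*(-93 + (3 - 8)) = -20827 - 14*(-93 - 5) = -20827 - 14*(-98) = -20827 + 1372 = -19455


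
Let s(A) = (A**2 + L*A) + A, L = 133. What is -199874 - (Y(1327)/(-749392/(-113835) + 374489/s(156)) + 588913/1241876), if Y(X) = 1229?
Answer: -1266979472254190625781/6336254141657668 ≈ -1.9996e+5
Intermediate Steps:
s(A) = A**2 + 134*A (s(A) = (A**2 + 133*A) + A = A**2 + 134*A)
-199874 - (Y(1327)/(-749392/(-113835) + 374489/s(156)) + 588913/1241876) = -199874 - (1229/(-749392/(-113835) + 374489/((156*(134 + 156)))) + 588913/1241876) = -199874 - (1229/(-749392*(-1/113835) + 374489/((156*290))) + 588913*(1/1241876)) = -199874 - (1229/(749392/113835 + 374489/45240) + 588913/1241876) = -199874 - (1229/(5102163293/343326360) + 588913/1241876) = -199874 - (1229*(343326360/5102163293) + 588913/1241876) = -199874 - (421948096440/5102163293 + 588913/1241876) = -199874 - 1*527011944505891949/6336254141657668 = -199874 - 527011944505891949/6336254141657668 = -1266979472254190625781/6336254141657668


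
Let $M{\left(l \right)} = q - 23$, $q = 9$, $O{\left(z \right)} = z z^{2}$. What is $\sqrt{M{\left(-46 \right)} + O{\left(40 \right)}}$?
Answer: $\sqrt{63986} \approx 252.95$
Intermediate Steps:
$O{\left(z \right)} = z^{3}$
$M{\left(l \right)} = -14$ ($M{\left(l \right)} = 9 - 23 = -14$)
$\sqrt{M{\left(-46 \right)} + O{\left(40 \right)}} = \sqrt{-14 + 40^{3}} = \sqrt{-14 + 64000} = \sqrt{63986}$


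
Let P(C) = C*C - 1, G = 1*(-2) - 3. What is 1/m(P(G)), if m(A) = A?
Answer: 1/24 ≈ 0.041667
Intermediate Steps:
G = -5 (G = -2 - 3 = -5)
P(C) = -1 + C² (P(C) = C² - 1 = -1 + C²)
1/m(P(G)) = 1/(-1 + (-5)²) = 1/(-1 + 25) = 1/24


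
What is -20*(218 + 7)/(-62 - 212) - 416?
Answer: -54742/137 ≈ -399.58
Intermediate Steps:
-20*(218 + 7)/(-62 - 212) - 416 = -4500/(-274) - 416 = -4500*(-1)/274 - 416 = -20*(-225/274) - 416 = 2250/137 - 416 = -54742/137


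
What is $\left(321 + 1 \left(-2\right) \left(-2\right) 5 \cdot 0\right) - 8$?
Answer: $313$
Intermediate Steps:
$\left(321 + 1 \left(-2\right) \left(-2\right) 5 \cdot 0\right) - 8 = \left(321 + 1 \cdot 4 \cdot 5 \cdot 0\right) + \left(-157 + 149\right) = \left(321 + 1 \cdot 20 \cdot 0\right) - 8 = \left(321 + 20 \cdot 0\right) - 8 = \left(321 + 0\right) - 8 = 321 - 8 = 313$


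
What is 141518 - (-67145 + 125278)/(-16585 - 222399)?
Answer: 33820595845/238984 ≈ 1.4152e+5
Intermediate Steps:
141518 - (-67145 + 125278)/(-16585 - 222399) = 141518 - 58133/(-238984) = 141518 - 58133*(-1)/238984 = 141518 - 1*(-58133/238984) = 141518 + 58133/238984 = 33820595845/238984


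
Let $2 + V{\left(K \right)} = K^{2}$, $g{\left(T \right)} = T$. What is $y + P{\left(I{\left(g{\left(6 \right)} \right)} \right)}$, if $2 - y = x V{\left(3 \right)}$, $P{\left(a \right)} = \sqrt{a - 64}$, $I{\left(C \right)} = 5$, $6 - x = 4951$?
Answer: $34617 + i \sqrt{59} \approx 34617.0 + 7.6811 i$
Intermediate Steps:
$x = -4945$ ($x = 6 - 4951 = -4945$)
$V{\left(K \right)} = -2 + K^{2}$
$P{\left(a \right)} = \sqrt{-64 + a}$
$y = 34617$ ($y = 2 - - 4945 \left(-2 + 3^{2}\right) = 2 - - 4945 \left(-2 + 9\right) = 2 - \left(-4945\right) 7 = 2 - -34615 = 2 + 34615 = 34617$)
$y + P{\left(I{\left(g{\left(6 \right)} \right)} \right)} = 34617 + \sqrt{-64 + 5} = 34617 + \sqrt{-59} = 34617 + i \sqrt{59}$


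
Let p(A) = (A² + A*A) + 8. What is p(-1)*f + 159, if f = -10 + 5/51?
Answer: 3059/51 ≈ 59.980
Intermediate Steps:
f = -505/51 (f = -10 + 5*(1/51) = -10 + 5/51 = -505/51 ≈ -9.9020)
p(A) = 8 + 2*A² (p(A) = (A² + A²) + 8 = 2*A² + 8 = 8 + 2*A²)
p(-1)*f + 159 = (8 + 2*(-1)²)*(-505/51) + 159 = (8 + 2*1)*(-505/51) + 159 = (8 + 2)*(-505/51) + 159 = 10*(-505/51) + 159 = -5050/51 + 159 = 3059/51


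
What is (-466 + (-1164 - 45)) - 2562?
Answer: -4237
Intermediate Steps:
(-466 + (-1164 - 45)) - 2562 = (-466 - 1209) - 2562 = -1675 - 2562 = -4237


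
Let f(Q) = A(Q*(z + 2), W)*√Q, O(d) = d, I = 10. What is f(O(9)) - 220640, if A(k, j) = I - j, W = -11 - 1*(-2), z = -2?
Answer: -220583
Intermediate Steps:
W = -9 (W = -11 + 2 = -9)
A(k, j) = 10 - j
f(Q) = 19*√Q (f(Q) = (10 - 1*(-9))*√Q = (10 + 9)*√Q = 19*√Q)
f(O(9)) - 220640 = 19*√9 - 220640 = 19*3 - 220640 = 57 - 220640 = -220583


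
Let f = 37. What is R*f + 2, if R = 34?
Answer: 1260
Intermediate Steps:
R*f + 2 = 34*37 + 2 = 1258 + 2 = 1260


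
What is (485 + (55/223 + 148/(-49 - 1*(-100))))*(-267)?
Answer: -494102546/3791 ≈ -1.3034e+5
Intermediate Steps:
(485 + (55/223 + 148/(-49 - 1*(-100))))*(-267) = (485 + (55*(1/223) + 148/(-49 + 100)))*(-267) = (485 + (55/223 + 148/51))*(-267) = (485 + 35809/11373)*(-267) = (5551714/11373)*(-267) = -494102546/3791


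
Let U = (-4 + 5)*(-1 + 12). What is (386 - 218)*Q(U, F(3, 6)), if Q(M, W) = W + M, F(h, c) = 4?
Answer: 2520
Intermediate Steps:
U = 11 (U = 1*11 = 11)
Q(M, W) = M + W
(386 - 218)*Q(U, F(3, 6)) = (386 - 218)*(11 + 4) = 168*15 = 2520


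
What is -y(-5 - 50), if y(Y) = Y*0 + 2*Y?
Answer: 110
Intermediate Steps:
y(Y) = 2*Y (y(Y) = 0 + 2*Y = 2*Y)
-y(-5 - 50) = -2*(-5 - 50) = -2*(-55) = -1*(-110) = 110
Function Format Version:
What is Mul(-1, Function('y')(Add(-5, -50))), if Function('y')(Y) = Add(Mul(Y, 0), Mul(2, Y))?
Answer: 110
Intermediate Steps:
Function('y')(Y) = Mul(2, Y) (Function('y')(Y) = Add(0, Mul(2, Y)) = Mul(2, Y))
Mul(-1, Function('y')(Add(-5, -50))) = Mul(-1, Mul(2, Add(-5, -50))) = Mul(-1, Mul(2, -55)) = Mul(-1, -110) = 110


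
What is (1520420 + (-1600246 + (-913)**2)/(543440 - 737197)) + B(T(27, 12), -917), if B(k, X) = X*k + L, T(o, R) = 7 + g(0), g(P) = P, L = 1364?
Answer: 293613342982/193757 ≈ 1.5154e+6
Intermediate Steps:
T(o, R) = 7 (T(o, R) = 7 + 0 = 7)
B(k, X) = 1364 + X*k (B(k, X) = X*k + 1364 = 1364 + X*k)
(1520420 + (-1600246 + (-913)**2)/(543440 - 737197)) + B(T(27, 12), -917) = (1520420 + (-1600246 + (-913)**2)/(543440 - 737197)) + (1364 - 917*7) = (1520420 + (-1600246 + 833569)/(-193757)) + (1364 - 6419) = (1520420 - 766677*(-1/193757)) - 5055 = (1520420 + 766677/193757) - 5055 = 294592784617/193757 - 5055 = 293613342982/193757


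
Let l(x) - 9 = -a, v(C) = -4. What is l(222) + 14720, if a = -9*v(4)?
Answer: 14693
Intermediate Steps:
a = 36 (a = -9*(-4) = 36)
l(x) = -27 (l(x) = 9 - 1*36 = 9 - 36 = -27)
l(222) + 14720 = -27 + 14720 = 14693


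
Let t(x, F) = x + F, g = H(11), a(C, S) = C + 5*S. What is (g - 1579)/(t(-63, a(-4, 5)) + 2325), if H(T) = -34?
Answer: -1613/2283 ≈ -0.70653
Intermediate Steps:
g = -34
t(x, F) = F + x
(g - 1579)/(t(-63, a(-4, 5)) + 2325) = (-34 - 1579)/(((-4 + 5*5) - 63) + 2325) = -1613/(((-4 + 25) - 63) + 2325) = -1613/((21 - 63) + 2325) = -1613/(-42 + 2325) = -1613/2283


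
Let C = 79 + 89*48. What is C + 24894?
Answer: 29245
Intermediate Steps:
C = 4351 (C = 79 + 4272 = 4351)
C + 24894 = 4351 + 24894 = 29245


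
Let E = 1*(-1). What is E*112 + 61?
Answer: -51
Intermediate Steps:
E = -1
E*112 + 61 = -1*112 + 61 = -112 + 61 = -51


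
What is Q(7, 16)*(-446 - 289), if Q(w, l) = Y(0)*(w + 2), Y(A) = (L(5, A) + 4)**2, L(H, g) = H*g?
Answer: -105840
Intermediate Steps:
Y(A) = (4 + 5*A)**2 (Y(A) = (5*A + 4)**2 = (4 + 5*A)**2)
Q(w, l) = 32 + 16*w (Q(w, l) = (4 + 5*0)**2*(w + 2) = (4 + 0)**2*(2 + w) = 4**2*(2 + w) = 16*(2 + w) = 32 + 16*w)
Q(7, 16)*(-446 - 289) = (32 + 16*7)*(-446 - 289) = (32 + 112)*(-735) = 144*(-735) = -105840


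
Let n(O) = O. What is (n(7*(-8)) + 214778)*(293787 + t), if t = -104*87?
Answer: 61139727558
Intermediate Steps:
t = -9048
(n(7*(-8)) + 214778)*(293787 + t) = (7*(-8) + 214778)*(293787 - 9048) = (-56 + 214778)*284739 = 214722*284739 = 61139727558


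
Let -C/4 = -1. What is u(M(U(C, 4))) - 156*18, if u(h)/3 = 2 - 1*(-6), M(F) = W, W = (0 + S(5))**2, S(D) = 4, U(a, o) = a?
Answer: -2784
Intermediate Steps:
C = 4 (C = -4*(-1) = 4)
W = 16 (W = (0 + 4)**2 = 4**2 = 16)
M(F) = 16
u(h) = 24 (u(h) = 3*(2 - 1*(-6)) = 3*(2 + 6) = 3*8 = 24)
u(M(U(C, 4))) - 156*18 = 24 - 156*18 = 24 - 2808 = -2784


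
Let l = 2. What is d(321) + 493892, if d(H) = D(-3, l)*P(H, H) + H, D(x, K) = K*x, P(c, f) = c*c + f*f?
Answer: -742279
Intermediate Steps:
P(c, f) = c**2 + f**2
d(H) = H - 12*H**2 (d(H) = (2*(-3))*(H**2 + H**2) + H = -12*H**2 + H = H - 12*H**2)
d(321) + 493892 = 321*(1 - 12*321) + 493892 = 321*(1 - 3852) + 493892 = 321*(-3851) + 493892 = -1236171 + 493892 = -742279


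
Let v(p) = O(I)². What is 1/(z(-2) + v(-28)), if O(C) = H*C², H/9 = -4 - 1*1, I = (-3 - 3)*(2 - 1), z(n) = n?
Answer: 1/2624398 ≈ 3.8104e-7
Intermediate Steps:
I = -6 (I = -6*1 = -6)
H = -45 (H = 9*(-4 - 1*1) = 9*(-4 - 1) = 9*(-5) = -45)
O(C) = -45*C²
v(p) = 2624400 (v(p) = (-45*(-6)²)² = (-45*36)² = (-1620)² = 2624400)
1/(z(-2) + v(-28)) = 1/(-2 + 2624400) = 1/2624398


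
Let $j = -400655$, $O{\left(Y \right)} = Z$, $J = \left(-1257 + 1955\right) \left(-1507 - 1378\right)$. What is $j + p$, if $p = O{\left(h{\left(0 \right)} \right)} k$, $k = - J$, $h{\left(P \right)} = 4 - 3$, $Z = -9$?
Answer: $-18524225$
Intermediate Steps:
$J = -2013730$ ($J = 698 \left(-2885\right) = -2013730$)
$h{\left(P \right)} = 1$
$O{\left(Y \right)} = -9$
$k = 2013730$ ($k = \left(-1\right) \left(-2013730\right) = 2013730$)
$p = -18123570$ ($p = \left(-9\right) 2013730 = -18123570$)
$j + p = -400655 - 18123570 = -18524225$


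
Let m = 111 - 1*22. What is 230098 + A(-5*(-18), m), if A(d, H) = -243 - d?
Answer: 229765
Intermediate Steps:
m = 89 (m = 111 - 22 = 89)
230098 + A(-5*(-18), m) = 230098 + (-243 - (-5)*(-18)) = 230098 + (-243 - 1*90) = 230098 + (-243 - 90) = 230098 - 333 = 229765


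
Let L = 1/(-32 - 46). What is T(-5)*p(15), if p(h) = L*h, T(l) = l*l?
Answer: -125/26 ≈ -4.8077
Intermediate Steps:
L = -1/78 (L = 1/(-78) = -1/78 ≈ -0.012821)
T(l) = l²
p(h) = -h/78
T(-5)*p(15) = (-5)²*(-1/78*15) = 25*(-5/26) = -125/26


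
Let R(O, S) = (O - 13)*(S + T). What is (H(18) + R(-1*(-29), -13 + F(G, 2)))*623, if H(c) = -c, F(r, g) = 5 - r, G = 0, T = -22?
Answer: -310254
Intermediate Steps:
R(O, S) = (-22 + S)*(-13 + O) (R(O, S) = (O - 13)*(S - 22) = (-13 + O)*(-22 + S) = (-22 + S)*(-13 + O))
(H(18) + R(-1*(-29), -13 + F(G, 2)))*623 = (-1*18 + (286 - (-22)*(-29) - 13*(-13 + (5 - 1*0)) + (-1*(-29))*(-13 + (5 - 1*0))))*623 = (-18 + (286 - 22*29 - 13*(-13 + (5 + 0)) + 29*(-13 + (5 + 0))))*623 = (-18 + (286 - 638 - 13*(-13 + 5) + 29*(-13 + 5)))*623 = (-18 + (286 - 638 - 13*(-8) + 29*(-8)))*623 = (-18 + (286 - 638 + 104 - 232))*623 = (-18 - 480)*623 = -498*623 = -310254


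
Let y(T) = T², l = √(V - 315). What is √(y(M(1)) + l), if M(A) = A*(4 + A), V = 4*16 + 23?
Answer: √(25 + 2*I*√57) ≈ 5.2061 + 1.4502*I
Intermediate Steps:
V = 87 (V = 64 + 23 = 87)
l = 2*I*√57 (l = √(87 - 315) = √(-228) = 2*I*√57 ≈ 15.1*I)
√(y(M(1)) + l) = √((1*(4 + 1))² + 2*I*√57) = √((1*5)² + 2*I*√57) = √(5² + 2*I*√57) = √(25 + 2*I*√57)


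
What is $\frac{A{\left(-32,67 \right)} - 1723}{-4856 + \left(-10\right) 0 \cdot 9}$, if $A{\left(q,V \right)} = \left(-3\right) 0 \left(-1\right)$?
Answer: $\frac{1723}{4856} \approx 0.35482$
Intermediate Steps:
$A{\left(q,V \right)} = 0$ ($A{\left(q,V \right)} = 0 \left(-1\right) = 0$)
$\frac{A{\left(-32,67 \right)} - 1723}{-4856 + \left(-10\right) 0 \cdot 9} = \frac{0 - 1723}{-4856 + \left(-10\right) 0 \cdot 9} = - \frac{1723}{-4856 + 0 \cdot 9} = - \frac{1723}{-4856 + 0} = - \frac{1723}{-4856} = \left(-1723\right) \left(- \frac{1}{4856}\right) = \frac{1723}{4856}$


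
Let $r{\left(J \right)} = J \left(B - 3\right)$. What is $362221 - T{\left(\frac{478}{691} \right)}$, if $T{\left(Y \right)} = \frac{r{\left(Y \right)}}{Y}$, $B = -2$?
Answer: $362226$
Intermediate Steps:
$r{\left(J \right)} = - 5 J$ ($r{\left(J \right)} = J \left(-2 - 3\right) = J \left(-5\right) = - 5 J$)
$T{\left(Y \right)} = -5$ ($T{\left(Y \right)} = \frac{\left(-5\right) Y}{Y} = -5$)
$362221 - T{\left(\frac{478}{691} \right)} = 362221 - -5 = 362221 + 5 = 362226$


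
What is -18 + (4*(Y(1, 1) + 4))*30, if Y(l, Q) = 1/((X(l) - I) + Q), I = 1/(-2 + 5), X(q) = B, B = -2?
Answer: 372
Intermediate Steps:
X(q) = -2
I = ⅓ (I = 1/3 = ⅓ ≈ 0.33333)
Y(l, Q) = 1/(-7/3 + Q) (Y(l, Q) = 1/((-2 - 1*⅓) + Q) = 1/((-2 - ⅓) + Q) = 1/(-7/3 + Q))
-18 + (4*(Y(1, 1) + 4))*30 = -18 + (4*(3/(-7 + 3*1) + 4))*30 = -18 + (4*(3/(-7 + 3) + 4))*30 = -18 + (4*(3/(-4) + 4))*30 = -18 + (4*(3*(-¼) + 4))*30 = -18 + (4*(-¾ + 4))*30 = -18 + (4*(13/4))*30 = -18 + 13*30 = -18 + 390 = 372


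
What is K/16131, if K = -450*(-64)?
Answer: 9600/5377 ≈ 1.7854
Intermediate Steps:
K = 28800
K/16131 = 28800/16131 = 28800*(1/16131) = 9600/5377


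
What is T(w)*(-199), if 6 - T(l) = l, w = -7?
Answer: -2587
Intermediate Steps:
T(l) = 6 - l
T(w)*(-199) = (6 - 1*(-7))*(-199) = (6 + 7)*(-199) = 13*(-199) = -2587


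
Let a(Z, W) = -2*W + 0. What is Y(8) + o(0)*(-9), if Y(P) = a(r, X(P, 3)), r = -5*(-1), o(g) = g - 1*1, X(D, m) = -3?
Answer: 15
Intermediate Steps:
o(g) = -1 + g (o(g) = g - 1 = -1 + g)
r = 5
a(Z, W) = -2*W
Y(P) = 6 (Y(P) = -2*(-3) = 6)
Y(8) + o(0)*(-9) = 6 + (-1 + 0)*(-9) = 6 - 1*(-9) = 6 + 9 = 15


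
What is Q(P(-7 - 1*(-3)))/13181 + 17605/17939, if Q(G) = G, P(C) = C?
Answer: 231979749/236453959 ≈ 0.98108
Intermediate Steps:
Q(P(-7 - 1*(-3)))/13181 + 17605/17939 = (-7 - 1*(-3))/13181 + 17605/17939 = (-7 + 3)*(1/13181) + 17605*(1/17939) = -4*1/13181 + 17605/17939 = -4/13181 + 17605/17939 = 231979749/236453959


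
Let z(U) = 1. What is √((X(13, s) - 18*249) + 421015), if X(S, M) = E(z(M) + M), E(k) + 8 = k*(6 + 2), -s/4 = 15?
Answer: √416053 ≈ 645.02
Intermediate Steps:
s = -60 (s = -4*15 = -60)
E(k) = -8 + 8*k (E(k) = -8 + k*(6 + 2) = -8 + k*8 = -8 + 8*k)
X(S, M) = 8*M (X(S, M) = -8 + 8*(1 + M) = -8 + (8 + 8*M) = 8*M)
√((X(13, s) - 18*249) + 421015) = √((8*(-60) - 18*249) + 421015) = √((-480 - 4482) + 421015) = √(-4962 + 421015) = √416053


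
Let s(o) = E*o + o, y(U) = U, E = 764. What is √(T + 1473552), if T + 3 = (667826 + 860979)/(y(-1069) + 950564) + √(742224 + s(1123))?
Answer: √(53138637184761488 + 36061630201*√1601319)/189899 ≈ 1214.4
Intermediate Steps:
s(o) = 765*o (s(o) = 764*o + o = 765*o)
T = -263936/189899 + √1601319 (T = -3 + ((667826 + 860979)/(-1069 + 950564) + √(742224 + 765*1123)) = -3 + (1528805/949495 + √(742224 + 859095)) = -3 + (1528805*(1/949495) + √1601319) = -3 + (305761/189899 + √1601319) = -263936/189899 + √1601319 ≈ 1264.0)
√(T + 1473552) = √((-263936/189899 + √1601319) + 1473552) = √(279825787312/189899 + √1601319)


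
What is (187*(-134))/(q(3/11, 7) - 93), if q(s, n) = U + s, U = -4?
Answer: 137819/532 ≈ 259.06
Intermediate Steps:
q(s, n) = -4 + s
(187*(-134))/(q(3/11, 7) - 93) = (187*(-134))/((-4 + 3/11) - 93) = -25058/((-4 + 3*(1/11)) - 93) = -25058/((-4 + 3/11) - 93) = -25058/(-41/11 - 93) = -25058/(-1064/11) = -25058*(-11/1064) = 137819/532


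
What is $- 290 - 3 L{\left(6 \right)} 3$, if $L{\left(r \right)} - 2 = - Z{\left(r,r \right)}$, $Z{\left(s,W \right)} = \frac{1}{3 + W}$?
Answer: $4930$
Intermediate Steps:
$L{\left(r \right)} = 2 - \frac{1}{3 + r}$
$- 290 - 3 L{\left(6 \right)} 3 = - 290 - 3 \frac{5 + 2 \cdot 6}{3 + 6} \cdot 3 = - 290 - 3 \frac{5 + 12}{9} \cdot 3 = - 290 - 3 \cdot \frac{1}{9} \cdot 17 \cdot 3 = - 290 \left(-3\right) \frac{17}{9} \cdot 3 = - 290 \left(\left(- \frac{17}{3}\right) 3\right) = \left(-290\right) \left(-17\right) = 4930$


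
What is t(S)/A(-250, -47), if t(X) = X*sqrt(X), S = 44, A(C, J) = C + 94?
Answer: -22*sqrt(11)/39 ≈ -1.8709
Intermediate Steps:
A(C, J) = 94 + C
t(X) = X**(3/2)
t(S)/A(-250, -47) = 44**(3/2)/(94 - 250) = (88*sqrt(11))/(-156) = (88*sqrt(11))*(-1/156) = -22*sqrt(11)/39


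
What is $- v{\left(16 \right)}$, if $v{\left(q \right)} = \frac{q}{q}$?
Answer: $-1$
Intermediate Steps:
$v{\left(q \right)} = 1$
$- v{\left(16 \right)} = \left(-1\right) 1 = -1$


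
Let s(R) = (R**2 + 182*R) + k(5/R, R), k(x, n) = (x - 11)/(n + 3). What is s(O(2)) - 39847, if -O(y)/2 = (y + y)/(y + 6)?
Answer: -40036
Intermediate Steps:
O(y) = -4*y/(6 + y) (O(y) = -2*(y + y)/(y + 6) = -2*2*y/(6 + y) = -4*y/(6 + y))
k(x, n) = (-11 + x)/(3 + n)
s(R) = R**2 + 182*R + (-11 + 5/R)/(3 + R) (s(R) = (R**2 + 182*R) + (-11 + 5/R)/(3 + R) = R**2 + 182*R + (-11 + 5/R)/(3 + R))
s(O(2)) - 39847 = (5 - (-44)*2/(6 + 2) + (-4*2/(6 + 2))**2*(3 - 4*2/(6 + 2))*(182 - 4*2/(6 + 2)))/(((-4*2/(6 + 2)))*(3 - 4*2/(6 + 2))) - 39847 = (5 - (-44)*2/8 + (-4*2/8)**2*(3 - 4*2/8)*(182 - 4*2/8))/(((-4*2/8))*(3 - 4*2/8)) - 39847 = (5 - (-44)*2/8 + (-4*2*1/8)**2*(3 - 4*2*1/8)*(182 - 4*2*1/8))/(((-4*2*1/8))*(3 - 4*2*1/8)) - 39847 = (5 - 11*(-1) + (-1)**2*(3 - 1)*(182 - 1))/((-1)*(3 - 1)) - 39847 = -1*(5 + 11 + 1*2*181)/2 - 39847 = -1*1/2*(5 + 11 + 362) - 39847 = -1*1/2*378 - 39847 = -189 - 39847 = -40036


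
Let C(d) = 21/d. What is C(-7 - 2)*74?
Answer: -518/3 ≈ -172.67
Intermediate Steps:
C(-7 - 2)*74 = (21/(-7 - 2))*74 = (21/(-9))*74 = (21*(-⅑))*74 = -7/3*74 = -518/3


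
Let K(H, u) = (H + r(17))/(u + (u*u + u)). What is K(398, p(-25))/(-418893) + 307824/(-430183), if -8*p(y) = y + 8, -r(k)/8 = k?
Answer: -72345537173296/101092563202059 ≈ -0.71564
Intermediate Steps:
r(k) = -8*k
p(y) = -1 - y/8 (p(y) = -(y + 8)/8 = -(8 + y)/8 = -1 - y/8)
K(H, u) = (-136 + H)/(u**2 + 2*u) (K(H, u) = (H - 8*17)/(u + (u*u + u)) = (H - 136)/(u + (u**2 + u)) = (-136 + H)/(u + (u + u**2)) = (-136 + H)/(u**2 + 2*u))
K(398, p(-25))/(-418893) + 307824/(-430183) = ((-136 + 398)/((-1 - 1/8*(-25))*(2 + (-1 - 1/8*(-25)))))/(-418893) + 307824/(-430183) = (262/((-1 + 25/8)*(2 + (-1 + 25/8))))*(-1/418893) + 307824*(-1/430183) = (262/((17/8)*(2 + 17/8)))*(-1/418893) - 307824/430183 = ((8/17)*262/(33/8))*(-1/418893) - 307824/430183 = ((8/17)*(8/33)*262)*(-1/418893) - 307824/430183 = (16768/561)*(-1/418893) - 307824/430183 = -16768/234998973 - 307824/430183 = -72345537173296/101092563202059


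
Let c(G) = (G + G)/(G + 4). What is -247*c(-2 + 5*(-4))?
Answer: -5434/9 ≈ -603.78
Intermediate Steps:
c(G) = 2*G/(4 + G) (c(G) = (2*G)/(4 + G) = 2*G/(4 + G))
-247*c(-2 + 5*(-4)) = -494*(-2 + 5*(-4))/(4 + (-2 + 5*(-4))) = -494*(-2 - 20)/(4 + (-2 - 20)) = -494*(-22)/(4 - 22) = -494*(-22)/(-18) = -494*(-22)*(-1)/18 = -247*22/9 = -5434/9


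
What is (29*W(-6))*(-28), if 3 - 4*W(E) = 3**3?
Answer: 4872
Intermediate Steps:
W(E) = -6 (W(E) = 3/4 - 1/4*3**3 = 3/4 - 1/4*27 = 3/4 - 27/4 = -6)
(29*W(-6))*(-28) = (29*(-6))*(-28) = -174*(-28) = 4872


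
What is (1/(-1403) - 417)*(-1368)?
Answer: 800351136/1403 ≈ 5.7046e+5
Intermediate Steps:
(1/(-1403) - 417)*(-1368) = (-1/1403 - 417)*(-1368) = -585052/1403*(-1368) = 800351136/1403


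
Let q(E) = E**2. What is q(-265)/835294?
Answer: 70225/835294 ≈ 0.084072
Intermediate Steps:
q(-265)/835294 = (-265)**2/835294 = 70225*(1/835294) = 70225/835294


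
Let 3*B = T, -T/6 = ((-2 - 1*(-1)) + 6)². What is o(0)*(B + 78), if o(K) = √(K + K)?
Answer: 0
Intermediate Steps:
o(K) = √2*√K (o(K) = √(2*K) = √2*√K)
T = -150 (T = -6*((-2 - 1*(-1)) + 6)² = -6*((-2 + 1) + 6)² = -6*(-1 + 6)² = -6*5² = -6*25 = -150)
B = -50 (B = (⅓)*(-150) = -50)
o(0)*(B + 78) = (√2*√0)*(-50 + 78) = (√2*0)*28 = 0*28 = 0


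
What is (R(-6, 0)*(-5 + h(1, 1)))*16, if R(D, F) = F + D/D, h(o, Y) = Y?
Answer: -64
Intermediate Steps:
R(D, F) = 1 + F (R(D, F) = F + 1 = 1 + F)
(R(-6, 0)*(-5 + h(1, 1)))*16 = ((1 + 0)*(-5 + 1))*16 = (1*(-4))*16 = -4*16 = -64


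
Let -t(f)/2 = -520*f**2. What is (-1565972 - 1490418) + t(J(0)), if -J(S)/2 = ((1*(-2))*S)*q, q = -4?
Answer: -3056390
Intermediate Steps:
J(S) = -16*S (J(S) = -2*(1*(-2))*S*(-4) = -2*(-2*S)*(-4) = -16*S)
t(f) = 1040*f**2 (t(f) = -(-1040)*f**2 = 1040*f**2)
(-1565972 - 1490418) + t(J(0)) = (-1565972 - 1490418) + 1040*(-16*0)**2 = -3056390 + 1040*0**2 = -3056390 + 1040*0 = -3056390 + 0 = -3056390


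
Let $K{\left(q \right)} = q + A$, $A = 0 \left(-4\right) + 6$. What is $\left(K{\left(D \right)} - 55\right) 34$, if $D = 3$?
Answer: $-1564$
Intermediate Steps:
$A = 6$ ($A = 0 + 6 = 6$)
$K{\left(q \right)} = 6 + q$ ($K{\left(q \right)} = q + 6 = 6 + q$)
$\left(K{\left(D \right)} - 55\right) 34 = \left(\left(6 + 3\right) - 55\right) 34 = \left(9 - 55\right) 34 = \left(-46\right) 34 = -1564$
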